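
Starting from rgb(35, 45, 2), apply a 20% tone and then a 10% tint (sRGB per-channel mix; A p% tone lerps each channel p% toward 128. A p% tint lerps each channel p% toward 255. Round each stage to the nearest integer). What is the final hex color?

Lerp each channel 20% toward 128:
  R: 35 + 0.2×(128−35) = 35 + 18.6 = 53.6 → 54
  G: 45 + 0.2×(128−45) = 45 + 16.6 = 61.6 → 62
  B: 2 + 25.2 = 27.2 → 27
After the tone: rgb(54, 62, 27) = #363E1B.
Lerp each channel 10% toward 255:
  R: 54 + 0.1×(255−54) = 54 + 20.1 = 74.1 → 74
  G: 62 + 0.1×(255−62) = 62 + 19.3 = 81.3 → 81
  B: 27 + 22.8 = 49.8 → 50
rgb(74, 81, 50) = #4A5132.

#4A5132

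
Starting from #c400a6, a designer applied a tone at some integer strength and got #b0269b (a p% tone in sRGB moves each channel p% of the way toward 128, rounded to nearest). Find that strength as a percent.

#c400a6 is rgb(196, 0, 166); #b0269b is rgb(176, 38, 155).
On the G channel (widest range): 38 ≈ 0 + (p/100)(128 − 0), so p ≈ 100×(38 − 0)/(128 − 0) = 3800/128 = 29.69.
p = 30 reproduces all three channels after rounding.

30%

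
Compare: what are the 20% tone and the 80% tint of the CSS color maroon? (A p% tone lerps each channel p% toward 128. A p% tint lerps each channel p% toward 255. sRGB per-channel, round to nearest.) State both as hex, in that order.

CSS maroon is rgb(128, 0, 0).
20% tone:
  R: 128 + 0.2×(128−128) = 128 + 0 = 128 → 128
  G: 0 + 25.6 = 25.6 → 26
  B: 0 + 25.6 = 25.6 → 26
  → #801A1A
80% tint:
  R: 128 + 0.8×(255−128) = 128 + 101.6 = 229.6 → 230
  G: 0 + 204 = 204 → 204
  B: 0 + 204 = 204 → 204
  → #E6CCCC

#801A1A, #E6CCCC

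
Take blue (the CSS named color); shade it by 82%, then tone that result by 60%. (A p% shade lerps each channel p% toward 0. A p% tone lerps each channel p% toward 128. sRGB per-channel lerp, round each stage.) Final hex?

#4D4D5F

CSS blue is rgb(0, 0, 255).
Lerp each channel 82% toward 0:
  R: 0 + 0 = 0 → 0
  G: 0 + 0 = 0 → 0
  B: 255 + 0.82×(0−255) = 255 − 209.1 = 45.9 → 46
After the shade: rgb(0, 0, 46) = #00002E.
Per channel, c → c + 0.6(128 − c):
  R: 0 + 0.6×(128−0) = 0 + 76.8 = 76.8 → 77
  G: 0 + 76.8 = 76.8 → 77
  B: 46 + 0.6×(128−46) = 46 + 49.2 = 95.2 → 95
rgb(77, 77, 95) = #4D4D5F.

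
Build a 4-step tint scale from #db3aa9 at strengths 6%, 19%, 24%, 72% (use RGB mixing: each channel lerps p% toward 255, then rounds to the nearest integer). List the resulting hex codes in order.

#db3aa9 is rgb(219, 58, 169).
6%: (219 + 2.16 = 221.16→221, 58 + 11.82 = 69.82→70, 169 + 5.16 = 174.16→174) → #dd46ae
19%: (219 + 6.84 = 225.84→226, 58 + 37.43 = 95.43→95, 169 + 16.34 = 185.34→185) → #e25fb9
24%: (219 + 8.64 = 227.64→228, 58 + 47.28 = 105.28→105, 169 + 20.64 = 189.64→190) → #e469be
72%: (219 + 25.92 = 244.92→245, 58 + 141.84 = 199.84→200, 169 + 61.92 = 230.92→231) → #f5c8e7

#dd46ae, #e25fb9, #e469be, #f5c8e7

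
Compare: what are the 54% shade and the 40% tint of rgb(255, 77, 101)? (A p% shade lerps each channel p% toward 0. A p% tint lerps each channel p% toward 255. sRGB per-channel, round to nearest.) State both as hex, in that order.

#75232E, #FF94A3

54% shade:
  R: 255 − 137.7 = 117.3 → 117
  G: 77 + 0.54×(0−77) = 77 − 41.58 = 35.42 → 35
  B: 101 − 54.54 = 46.46 → 46
  → #75232E
40% tint:
  R: 255 + 0.4×(255−255) = 255 + 0 = 255 → 255
  G: 77 + 71.2 = 148.2 → 148
  B: 101 + 0.4×(255−101) = 101 + 61.6 = 162.6 → 163
  → #FF94A3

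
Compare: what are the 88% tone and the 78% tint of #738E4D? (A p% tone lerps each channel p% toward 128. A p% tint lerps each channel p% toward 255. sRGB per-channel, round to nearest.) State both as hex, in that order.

#738E4D is rgb(115, 142, 77).
88% tone:
  R: 115 + 0.88×(128−115) = 115 + 11.44 = 126.44 → 126
  G: 142 + 0.88×(128−142) = 142 − 12.32 = 129.68 → 130
  B: 77 + 0.88×(128−77) = 77 + 44.88 = 121.88 → 122
  → #7E827A
78% tint:
  R: 115 + 0.78×(255−115) = 115 + 109.2 = 224.2 → 224
  G: 142 + 88.14 = 230.14 → 230
  B: 77 + 138.84 = 215.84 → 216
  → #E0E6D8

#7E827A, #E0E6D8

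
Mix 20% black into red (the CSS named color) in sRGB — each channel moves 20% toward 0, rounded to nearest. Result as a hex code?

#CC0000

CSS red is rgb(255, 0, 0).
Lerp each channel 20% toward 0:
  R: 255 − 51 = 204 → 204
  G: 0 + 0.2×(0−0) = 0 + 0 = 0 → 0
  B: 0 + 0 = 0 → 0
rgb(204, 0, 0) = #CC0000.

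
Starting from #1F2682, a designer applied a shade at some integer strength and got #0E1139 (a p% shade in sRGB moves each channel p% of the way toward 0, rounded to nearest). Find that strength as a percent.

56%

#1F2682 is rgb(31, 38, 130); #0E1139 is rgb(14, 17, 57).
On the B channel (widest range): 57 ≈ 130 + (p/100)(0 − 130), so p ≈ 100×(57 − 130)/(0 − 130) = -7300/-130 = 56.15.
p = 56 reproduces all three channels after rounding.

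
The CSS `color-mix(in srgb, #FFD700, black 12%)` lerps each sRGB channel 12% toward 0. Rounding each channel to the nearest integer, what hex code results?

#FFD700 is rgb(255, 215, 0).
A 12% shade moves each channel 12% toward 0:
  R: 255 + 0.12×(0−255) = 255 − 30.6 = 224.4 → 224
  G: 215 − 25.8 = 189.2 → 189
  B: 0 + 0.12×(0−0) = 0 + 0 = 0 → 0
rgb(224, 189, 0) = #E0BD00.

#E0BD00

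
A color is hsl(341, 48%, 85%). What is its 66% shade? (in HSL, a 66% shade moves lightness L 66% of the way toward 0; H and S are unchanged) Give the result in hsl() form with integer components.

L moves 66% from 85 toward 0: 85 − 56.1 = 28.9 → 29.
H and S are unchanged.

hsl(341, 48%, 29%)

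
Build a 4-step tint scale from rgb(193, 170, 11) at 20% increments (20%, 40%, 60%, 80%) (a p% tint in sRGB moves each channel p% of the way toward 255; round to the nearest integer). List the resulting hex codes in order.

#cdbb3c, #dacc6d, #e6dd9d, #f3eece

20%: (193 + 12.4 = 205.4→205, 170 + 17 = 187→187, 11 + 48.8 = 59.8→60) → #cdbb3c
40%: (193 + 24.8 = 217.8→218, 170 + 34 = 204→204, 11 + 97.6 = 108.6→109) → #dacc6d
60%: (193 + 37.2 = 230.2→230, 170 + 51 = 221→221, 11 + 146.4 = 157.4→157) → #e6dd9d
80%: (193 + 49.6 = 242.6→243, 170 + 68 = 238→238, 11 + 195.2 = 206.2→206) → #f3eece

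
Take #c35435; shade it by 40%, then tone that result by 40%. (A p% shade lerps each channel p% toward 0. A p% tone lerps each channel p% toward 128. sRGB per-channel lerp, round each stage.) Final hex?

#795146

#c35435 is rgb(195, 84, 53).
Per channel, c → c + 0.4(0 − c):
  R: 195 + 0.4×(0−195) = 195 − 78 = 117 → 117
  G: 84 − 33.6 = 50.4 → 50
  B: 53 − 21.2 = 31.8 → 32
After the shade: rgb(117, 50, 32) = #753220.
Lerp each channel 40% toward 128:
  R: 117 + 0.4×(128−117) = 117 + 4.4 = 121.4 → 121
  G: 50 + 31.2 = 81.2 → 81
  B: 32 + 0.4×(128−32) = 32 + 38.4 = 70.4 → 70
rgb(121, 81, 70) = #795146.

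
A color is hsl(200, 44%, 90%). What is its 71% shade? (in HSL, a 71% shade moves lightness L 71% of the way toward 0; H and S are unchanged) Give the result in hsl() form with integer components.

L moves 71% from 90 toward 0: 90 − 63.9 = 26.1 → 26.
H and S are unchanged.

hsl(200, 44%, 26%)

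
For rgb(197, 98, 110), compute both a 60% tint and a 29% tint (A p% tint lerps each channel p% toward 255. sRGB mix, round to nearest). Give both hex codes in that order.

#E8C0C5, #D69098

60% tint:
  R: 197 + 0.6×(255−197) = 197 + 34.8 = 231.8 → 232
  G: 98 + 94.2 = 192.2 → 192
  B: 110 + 0.6×(255−110) = 110 + 87 = 197 → 197
  → #E8C0C5
29% tint:
  R: 197 + 0.29×(255−197) = 197 + 16.82 = 213.82 → 214
  G: 98 + 0.29×(255−98) = 98 + 45.53 = 143.53 → 144
  B: 110 + 0.29×(255−110) = 110 + 42.05 = 152.05 → 152
  → #D69098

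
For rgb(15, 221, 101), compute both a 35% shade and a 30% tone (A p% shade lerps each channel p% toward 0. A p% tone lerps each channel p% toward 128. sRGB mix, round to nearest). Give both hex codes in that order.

#0a9042, #31c16d

35% shade:
  R: 15 + 0.35×(0−15) = 15 − 5.25 = 9.75 → 10
  G: 221 − 77.35 = 143.65 → 144
  B: 101 − 35.35 = 65.65 → 66
  → #0a9042
30% tone:
  R: 15 + 0.3×(128−15) = 15 + 33.9 = 48.9 → 49
  G: 221 − 27.9 = 193.1 → 193
  B: 101 + 0.3×(128−101) = 101 + 8.1 = 109.1 → 109
  → #31c16d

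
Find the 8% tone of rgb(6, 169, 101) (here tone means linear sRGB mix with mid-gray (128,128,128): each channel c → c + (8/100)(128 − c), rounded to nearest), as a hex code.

An 8% tone moves each channel 8% toward 128:
  R: 6 + 0.08×(128−6) = 6 + 9.76 = 15.76 → 16
  G: 169 + 0.08×(128−169) = 169 − 3.28 = 165.72 → 166
  B: 101 + 0.08×(128−101) = 101 + 2.16 = 103.16 → 103
rgb(16, 166, 103) = #10A667.

#10A667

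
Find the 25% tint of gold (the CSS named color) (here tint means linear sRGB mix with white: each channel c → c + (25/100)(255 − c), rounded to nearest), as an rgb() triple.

rgb(255, 225, 64)

CSS gold is rgb(255, 215, 0).
Per channel, c → c + 0.25(255 − c):
  R: 255 + 0 = 255 → 255
  G: 215 + 10 = 225 → 225
  B: 0 + 0.25×(255−0) = 0 + 63.75 = 63.75 → 64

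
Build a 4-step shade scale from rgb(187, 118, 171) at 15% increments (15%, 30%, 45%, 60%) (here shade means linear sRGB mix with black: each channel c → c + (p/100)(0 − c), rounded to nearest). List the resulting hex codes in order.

#9f6491, #835378, #67415e, #4b2f44

15%: (187 − 28.05 = 158.95→159, 118 − 17.7 = 100.3→100, 171 − 25.65 = 145.35→145) → #9f6491
30%: (187 − 56.1 = 130.9→131, 118 − 35.4 = 82.6→83, 171 − 51.3 = 119.7→120) → #835378
45%: (187 − 84.15 = 102.85→103, 118 − 53.1 = 64.9→65, 171 − 76.95 = 94.05→94) → #67415e
60%: (187 − 112.2 = 74.8→75, 118 − 70.8 = 47.2→47, 171 − 102.6 = 68.4→68) → #4b2f44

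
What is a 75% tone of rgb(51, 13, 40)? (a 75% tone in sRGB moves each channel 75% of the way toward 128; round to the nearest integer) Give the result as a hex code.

#6d636a

Per channel, c → c + 0.75(128 − c):
  R: 51 + 0.75×(128−51) = 51 + 57.75 = 108.75 → 109
  G: 13 + 0.75×(128−13) = 13 + 86.25 = 99.25 → 99
  B: 40 + 0.75×(128−40) = 40 + 66 = 106 → 106
rgb(109, 99, 106) = #6d636a.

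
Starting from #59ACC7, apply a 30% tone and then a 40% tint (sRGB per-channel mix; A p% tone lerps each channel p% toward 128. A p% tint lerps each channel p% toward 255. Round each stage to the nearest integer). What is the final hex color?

#59ACC7 is rgb(89, 172, 199).
Per channel, c → c + 0.3(128 − c):
  R: 89 + 0.3×(128−89) = 89 + 11.7 = 100.7 → 101
  G: 172 + 0.3×(128−172) = 172 − 13.2 = 158.8 → 159
  B: 199 − 21.3 = 177.7 → 178
After the tone: rgb(101, 159, 178) = #659FB2.
Lerp each channel 40% toward 255:
  R: 101 + 0.4×(255−101) = 101 + 61.6 = 162.6 → 163
  G: 159 + 0.4×(255−159) = 159 + 38.4 = 197.4 → 197
  B: 178 + 30.8 = 208.8 → 209
rgb(163, 197, 209) = #A3C5D1.

#A3C5D1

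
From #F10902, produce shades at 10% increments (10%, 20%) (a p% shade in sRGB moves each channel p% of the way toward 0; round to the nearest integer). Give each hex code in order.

#F10902 is rgb(241, 9, 2).
10%: (241 − 24.1 = 216.9→217, 9 − 0.9 = 8.1→8, 2→2) → #D90802
20%: (241 − 48.2 = 192.8→193, 9 − 1.8 = 7.2→7, 2→2) → #C10702

#D90802, #C10702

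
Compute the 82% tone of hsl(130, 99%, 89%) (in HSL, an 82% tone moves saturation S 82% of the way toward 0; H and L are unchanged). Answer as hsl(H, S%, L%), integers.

S moves 82% from 99 toward 0: 99 − 81.18 = 17.82 → 18.
H and L are unchanged.

hsl(130, 18%, 89%)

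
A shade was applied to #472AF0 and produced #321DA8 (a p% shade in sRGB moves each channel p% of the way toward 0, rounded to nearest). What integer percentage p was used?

30%

#472AF0 is rgb(71, 42, 240); #321DA8 is rgb(50, 29, 168).
On the B channel (widest range): 168 ≈ 240 + (p/100)(0 − 240), so p ≈ 100×(168 − 240)/(0 − 240) = -7200/-240 = 30.00.
p = 30 reproduces all three channels after rounding.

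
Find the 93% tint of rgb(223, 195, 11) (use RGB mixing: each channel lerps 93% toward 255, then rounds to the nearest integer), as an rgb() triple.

rgb(253, 251, 238)

Lerp each channel 93% toward 255:
  R: 223 + 0.93×(255−223) = 223 + 29.76 = 252.76 → 253
  G: 195 + 0.93×(255−195) = 195 + 55.8 = 250.8 → 251
  B: 11 + 0.93×(255−11) = 11 + 226.92 = 237.92 → 238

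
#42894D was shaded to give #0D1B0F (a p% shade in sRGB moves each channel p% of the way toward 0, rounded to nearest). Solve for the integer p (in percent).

#42894D is rgb(66, 137, 77); #0D1B0F is rgb(13, 27, 15).
On the G channel (widest range): 27 ≈ 137 + (p/100)(0 − 137), so p ≈ 100×(27 − 137)/(0 − 137) = -11000/-137 = 80.29.
p = 80 reproduces all three channels after rounding.

80%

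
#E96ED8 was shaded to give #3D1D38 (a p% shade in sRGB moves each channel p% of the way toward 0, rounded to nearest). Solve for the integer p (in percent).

#E96ED8 is rgb(233, 110, 216); #3D1D38 is rgb(61, 29, 56).
On the R channel (widest range): 61 ≈ 233 + (p/100)(0 − 233), so p ≈ 100×(61 − 233)/(0 − 233) = -17200/-233 = 73.82.
p = 74 reproduces all three channels after rounding.

74%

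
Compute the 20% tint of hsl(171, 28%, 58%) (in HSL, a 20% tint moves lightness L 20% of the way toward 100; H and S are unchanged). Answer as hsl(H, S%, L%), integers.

L moves 20% from 58 toward 100: 58 + 8.4 = 66.4 → 66.
H and S are unchanged.

hsl(171, 28%, 66%)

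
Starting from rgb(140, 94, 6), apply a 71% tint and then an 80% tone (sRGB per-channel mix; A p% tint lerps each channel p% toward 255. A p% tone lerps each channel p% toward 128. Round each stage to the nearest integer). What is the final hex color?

#93908B

A 71% tint moves each channel 71% toward 255:
  R: 140 + 81.65 = 221.65 → 222
  G: 94 + 0.71×(255−94) = 94 + 114.31 = 208.31 → 208
  B: 6 + 176.79 = 182.79 → 183
After the tint: rgb(222, 208, 183) = #DED0B7.
Lerp each channel 80% toward 128:
  R: 222 + 0.8×(128−222) = 222 − 75.2 = 146.8 → 147
  G: 208 + 0.8×(128−208) = 208 − 64 = 144 → 144
  B: 183 − 44 = 139 → 139
rgb(147, 144, 139) = #93908B.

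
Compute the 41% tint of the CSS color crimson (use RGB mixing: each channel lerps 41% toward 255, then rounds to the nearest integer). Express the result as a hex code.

CSS crimson is rgb(220, 20, 60).
Lerp each channel 41% toward 255:
  R: 220 + 14.35 = 234.35 → 234
  G: 20 + 0.41×(255−20) = 20 + 96.35 = 116.35 → 116
  B: 60 + 0.41×(255−60) = 60 + 79.95 = 139.95 → 140
rgb(234, 116, 140) = #EA748C.

#EA748C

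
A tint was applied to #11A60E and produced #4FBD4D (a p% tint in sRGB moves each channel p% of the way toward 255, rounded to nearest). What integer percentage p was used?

#11A60E is rgb(17, 166, 14); #4FBD4D is rgb(79, 189, 77).
On the B channel (widest range): 77 ≈ 14 + (p/100)(255 − 14), so p ≈ 100×(77 − 14)/(255 − 14) = 6300/241 = 26.14.
p = 26 reproduces all three channels after rounding.

26%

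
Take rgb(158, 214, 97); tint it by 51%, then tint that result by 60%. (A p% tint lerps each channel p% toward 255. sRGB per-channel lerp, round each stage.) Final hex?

#ECF7E0

Lerp each channel 51% toward 255:
  R: 158 + 49.47 = 207.47 → 207
  G: 214 + 0.51×(255−214) = 214 + 20.91 = 234.91 → 235
  B: 97 + 80.58 = 177.58 → 178
After the tint: rgb(207, 235, 178) = #CFEBB2.
A 60% tint moves each channel 60% toward 255:
  R: 207 + 0.6×(255−207) = 207 + 28.8 = 235.8 → 236
  G: 235 + 0.6×(255−235) = 235 + 12 = 247 → 247
  B: 178 + 0.6×(255−178) = 178 + 46.2 = 224.2 → 224
rgb(236, 247, 224) = #ECF7E0.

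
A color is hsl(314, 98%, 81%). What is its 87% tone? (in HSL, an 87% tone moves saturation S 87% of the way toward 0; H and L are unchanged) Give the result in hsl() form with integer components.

S moves 87% from 98 toward 0: 98 − 85.26 = 12.74 → 13.
H and L are unchanged.

hsl(314, 13%, 81%)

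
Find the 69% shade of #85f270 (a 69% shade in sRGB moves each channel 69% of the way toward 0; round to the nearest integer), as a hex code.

#294b23

#85f270 is rgb(133, 242, 112).
Lerp each channel 69% toward 0:
  R: 133 − 91.77 = 41.23 → 41
  G: 242 − 166.98 = 75.02 → 75
  B: 112 + 0.69×(0−112) = 112 − 77.28 = 34.72 → 35
rgb(41, 75, 35) = #294b23.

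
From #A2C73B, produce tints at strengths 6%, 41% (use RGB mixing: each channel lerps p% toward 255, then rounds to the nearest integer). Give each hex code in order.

#A8CA47, #C8DE8B

#A2C73B is rgb(162, 199, 59).
6%: (162 + 5.58 = 167.58→168, 199 + 3.36 = 202.36→202, 59 + 11.76 = 70.76→71) → #A8CA47
41%: (162 + 38.13 = 200.13→200, 199 + 22.96 = 221.96→222, 59 + 80.36 = 139.36→139) → #C8DE8B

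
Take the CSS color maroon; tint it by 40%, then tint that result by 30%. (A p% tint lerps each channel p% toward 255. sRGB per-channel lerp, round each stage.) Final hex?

#CA9494

CSS maroon is rgb(128, 0, 0).
Per channel, c → c + 0.4(255 − c):
  R: 128 + 0.4×(255−128) = 128 + 50.8 = 178.8 → 179
  G: 0 + 0.4×(255−0) = 0 + 102 = 102 → 102
  B: 0 + 102 = 102 → 102
After the tint: rgb(179, 102, 102) = #B36666.
Lerp each channel 30% toward 255:
  R: 179 + 0.3×(255−179) = 179 + 22.8 = 201.8 → 202
  G: 102 + 0.3×(255−102) = 102 + 45.9 = 147.9 → 148
  B: 102 + 0.3×(255−102) = 102 + 45.9 = 147.9 → 148
rgb(202, 148, 148) = #CA9494.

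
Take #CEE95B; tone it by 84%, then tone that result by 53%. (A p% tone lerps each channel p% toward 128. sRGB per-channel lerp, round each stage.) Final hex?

#CEE95B is rgb(206, 233, 91).
An 84% tone moves each channel 84% toward 128:
  R: 206 + 0.84×(128−206) = 206 − 65.52 = 140.48 → 140
  G: 233 − 88.2 = 144.8 → 145
  B: 91 + 0.84×(128−91) = 91 + 31.08 = 122.08 → 122
After the tone: rgb(140, 145, 122) = #8C917A.
Lerp each channel 53% toward 128:
  R: 140 + 0.53×(128−140) = 140 − 6.36 = 133.64 → 134
  G: 145 + 0.53×(128−145) = 145 − 9.01 = 135.99 → 136
  B: 122 + 0.53×(128−122) = 122 + 3.18 = 125.18 → 125
rgb(134, 136, 125) = #86887D.

#86887D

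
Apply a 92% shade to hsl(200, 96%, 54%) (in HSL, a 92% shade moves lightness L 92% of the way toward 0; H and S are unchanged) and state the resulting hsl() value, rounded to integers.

hsl(200, 96%, 4%)

L moves 92% from 54 toward 0: 54 − 49.68 = 4.32 → 4.
H and S are unchanged.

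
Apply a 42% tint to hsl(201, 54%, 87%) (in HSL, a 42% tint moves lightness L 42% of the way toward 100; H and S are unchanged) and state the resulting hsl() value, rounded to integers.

L moves 42% from 87 toward 100: 87 + 5.46 = 92.46 → 92.
H and S are unchanged.

hsl(201, 54%, 92%)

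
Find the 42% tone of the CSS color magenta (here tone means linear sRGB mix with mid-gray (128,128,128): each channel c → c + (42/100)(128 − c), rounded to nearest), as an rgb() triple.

rgb(202, 54, 202)

CSS magenta is rgb(255, 0, 255).
A 42% tone moves each channel 42% toward 128:
  R: 255 + 0.42×(128−255) = 255 − 53.34 = 201.66 → 202
  G: 0 + 0.42×(128−0) = 0 + 53.76 = 53.76 → 54
  B: 255 − 53.34 = 201.66 → 202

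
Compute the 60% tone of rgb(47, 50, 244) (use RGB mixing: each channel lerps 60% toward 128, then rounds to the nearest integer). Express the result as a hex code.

#6061AE

Lerp each channel 60% toward 128:
  R: 47 + 0.6×(128−47) = 47 + 48.6 = 95.6 → 96
  G: 50 + 0.6×(128−50) = 50 + 46.8 = 96.8 → 97
  B: 244 + 0.6×(128−244) = 244 − 69.6 = 174.4 → 174
rgb(96, 97, 174) = #6061AE.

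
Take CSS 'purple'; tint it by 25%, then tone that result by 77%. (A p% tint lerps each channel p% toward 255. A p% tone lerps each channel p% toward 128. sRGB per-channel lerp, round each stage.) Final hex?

#877187

CSS purple is rgb(128, 0, 128).
Lerp each channel 25% toward 255:
  R: 128 + 0.25×(255−128) = 128 + 31.75 = 159.75 → 160
  G: 0 + 0.25×(255−0) = 0 + 63.75 = 63.75 → 64
  B: 128 + 0.25×(255−128) = 128 + 31.75 = 159.75 → 160
After the tint: rgb(160, 64, 160) = #A040A0.
A 77% tone moves each channel 77% toward 128:
  R: 160 − 24.64 = 135.36 → 135
  G: 64 + 0.77×(128−64) = 64 + 49.28 = 113.28 → 113
  B: 160 − 24.64 = 135.36 → 135
rgb(135, 113, 135) = #877187.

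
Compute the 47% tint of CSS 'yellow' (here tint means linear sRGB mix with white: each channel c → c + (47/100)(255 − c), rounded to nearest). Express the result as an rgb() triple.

CSS yellow is rgb(255, 255, 0).
Per channel, c → c + 0.47(255 − c):
  R: 255 + 0.47×(255−255) = 255 + 0 = 255 → 255
  G: 255 + 0 = 255 → 255
  B: 0 + 119.85 = 119.85 → 120

rgb(255, 255, 120)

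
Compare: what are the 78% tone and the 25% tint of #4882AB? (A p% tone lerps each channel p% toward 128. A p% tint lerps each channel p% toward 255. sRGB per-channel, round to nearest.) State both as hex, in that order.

#748089, #76A1C0

#4882AB is rgb(72, 130, 171).
78% tone:
  R: 72 + 0.78×(128−72) = 72 + 43.68 = 115.68 → 116
  G: 130 − 1.56 = 128.44 → 128
  B: 171 − 33.54 = 137.46 → 137
  → #748089
25% tint:
  R: 72 + 45.75 = 117.75 → 118
  G: 130 + 0.25×(255−130) = 130 + 31.25 = 161.25 → 161
  B: 171 + 21 = 192 → 192
  → #76A1C0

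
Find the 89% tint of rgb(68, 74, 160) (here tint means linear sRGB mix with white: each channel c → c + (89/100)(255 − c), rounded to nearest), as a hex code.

Per channel, c → c + 0.89(255 − c):
  R: 68 + 0.89×(255−68) = 68 + 166.43 = 234.43 → 234
  G: 74 + 0.89×(255−74) = 74 + 161.09 = 235.09 → 235
  B: 160 + 0.89×(255−160) = 160 + 84.55 = 244.55 → 245
rgb(234, 235, 245) = #EAEBF5.

#EAEBF5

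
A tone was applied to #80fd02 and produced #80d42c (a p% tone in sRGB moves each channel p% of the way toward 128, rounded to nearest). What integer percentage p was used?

33%

#80fd02 is rgb(128, 253, 2); #80d42c is rgb(128, 212, 44).
On the B channel (widest range): 44 ≈ 2 + (p/100)(128 − 2), so p ≈ 100×(44 − 2)/(128 − 2) = 4200/126 = 33.33.
p = 33 reproduces all three channels after rounding.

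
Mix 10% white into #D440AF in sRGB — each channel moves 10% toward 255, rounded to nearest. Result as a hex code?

#D853B7

#D440AF is rgb(212, 64, 175).
Per channel, c → c + 0.1(255 − c):
  R: 212 + 0.1×(255−212) = 212 + 4.3 = 216.3 → 216
  G: 64 + 0.1×(255−64) = 64 + 19.1 = 83.1 → 83
  B: 175 + 0.1×(255−175) = 175 + 8 = 183 → 183
rgb(216, 83, 183) = #D853B7.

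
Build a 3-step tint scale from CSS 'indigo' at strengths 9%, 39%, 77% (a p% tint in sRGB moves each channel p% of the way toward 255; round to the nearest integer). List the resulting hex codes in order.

CSS indigo is rgb(75, 0, 130).
9%: (75 + 16.2 = 91.2→91, 0 + 22.95 = 22.95→23, 130 + 11.25 = 141.25→141) → #5b178d
39%: (75 + 70.2 = 145.2→145, 0 + 99.45 = 99.45→99, 130 + 48.75 = 178.75→179) → #9163b3
77%: (75 + 138.6 = 213.6→214, 0 + 196.35 = 196.35→196, 130 + 96.25 = 226.25→226) → #d6c4e2

#5b178d, #9163b3, #d6c4e2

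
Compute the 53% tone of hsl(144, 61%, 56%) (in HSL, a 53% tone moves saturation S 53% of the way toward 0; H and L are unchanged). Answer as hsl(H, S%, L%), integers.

hsl(144, 29%, 56%)

S moves 53% from 61 toward 0: 61 − 32.33 = 28.67 → 29.
H and L are unchanged.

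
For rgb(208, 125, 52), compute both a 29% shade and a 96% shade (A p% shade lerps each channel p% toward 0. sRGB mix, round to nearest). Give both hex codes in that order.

29% shade:
  R: 208 + 0.29×(0−208) = 208 − 60.32 = 147.68 → 148
  G: 125 + 0.29×(0−125) = 125 − 36.25 = 88.75 → 89
  B: 52 − 15.08 = 36.92 → 37
  → #945925
96% shade:
  R: 208 + 0.96×(0−208) = 208 − 199.68 = 8.32 → 8
  G: 125 − 120 = 5 → 5
  B: 52 + 0.96×(0−52) = 52 − 49.92 = 2.08 → 2
  → #080502

#945925, #080502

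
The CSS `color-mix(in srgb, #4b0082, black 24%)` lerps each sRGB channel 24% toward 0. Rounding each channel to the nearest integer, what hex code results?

#4b0082 is rgb(75, 0, 130).
Lerp each channel 24% toward 0:
  R: 75 + 0.24×(0−75) = 75 − 18 = 57 → 57
  G: 0 + 0 = 0 → 0
  B: 130 − 31.2 = 98.8 → 99
rgb(57, 0, 99) = #390063.

#390063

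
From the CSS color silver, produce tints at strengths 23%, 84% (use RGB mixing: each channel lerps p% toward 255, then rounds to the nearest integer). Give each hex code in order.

#CECECE, #F5F5F5

CSS silver is rgb(192, 192, 192).
23%: (192 + 14.49 = 206.49→206, 192 + 14.49 = 206.49→206, 192 + 14.49 = 206.49→206) → #CECECE
84%: (192 + 52.92 = 244.92→245, 192 + 52.92 = 244.92→245, 192 + 52.92 = 244.92→245) → #F5F5F5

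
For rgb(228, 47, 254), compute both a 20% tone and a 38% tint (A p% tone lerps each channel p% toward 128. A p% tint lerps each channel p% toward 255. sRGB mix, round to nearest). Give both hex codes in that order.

#d03fe5, #ee7efe

20% tone:
  R: 228 + 0.2×(128−228) = 228 − 20 = 208 → 208
  G: 47 + 0.2×(128−47) = 47 + 16.2 = 63.2 → 63
  B: 254 + 0.2×(128−254) = 254 − 25.2 = 228.8 → 229
  → #d03fe5
38% tint:
  R: 228 + 10.26 = 238.26 → 238
  G: 47 + 79.04 = 126.04 → 126
  B: 254 + 0.38×(255−254) = 254 + 0.38 = 254.38 → 254
  → #ee7efe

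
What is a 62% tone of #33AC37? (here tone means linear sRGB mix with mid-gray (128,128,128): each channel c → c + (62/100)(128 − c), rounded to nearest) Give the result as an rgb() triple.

rgb(99, 145, 100)

#33AC37 is rgb(51, 172, 55).
Per channel, c → c + 0.62(128 − c):
  R: 51 + 47.74 = 98.74 → 99
  G: 172 + 0.62×(128−172) = 172 − 27.28 = 144.72 → 145
  B: 55 + 0.62×(128−55) = 55 + 45.26 = 100.26 → 100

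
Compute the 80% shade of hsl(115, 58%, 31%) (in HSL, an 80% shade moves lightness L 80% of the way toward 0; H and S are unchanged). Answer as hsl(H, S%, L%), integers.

hsl(115, 58%, 6%)

L moves 80% from 31 toward 0: 31 − 24.8 = 6.2 → 6.
H and S are unchanged.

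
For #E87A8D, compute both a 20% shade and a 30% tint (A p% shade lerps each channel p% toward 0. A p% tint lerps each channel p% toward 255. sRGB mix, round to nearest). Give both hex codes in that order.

#E87A8D is rgb(232, 122, 141).
20% shade:
  R: 232 − 46.4 = 185.6 → 186
  G: 122 − 24.4 = 97.6 → 98
  B: 141 − 28.2 = 112.8 → 113
  → #BA6271
30% tint:
  R: 232 + 6.9 = 238.9 → 239
  G: 122 + 0.3×(255−122) = 122 + 39.9 = 161.9 → 162
  B: 141 + 34.2 = 175.2 → 175
  → #EFA2AF

#BA6271, #EFA2AF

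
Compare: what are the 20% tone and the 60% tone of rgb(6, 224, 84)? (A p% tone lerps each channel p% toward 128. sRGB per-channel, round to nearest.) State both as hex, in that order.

#1ecd5d, #4fa66e

20% tone:
  R: 6 + 0.2×(128−6) = 6 + 24.4 = 30.4 → 30
  G: 224 + 0.2×(128−224) = 224 − 19.2 = 204.8 → 205
  B: 84 + 0.2×(128−84) = 84 + 8.8 = 92.8 → 93
  → #1ecd5d
60% tone:
  R: 6 + 73.2 = 79.2 → 79
  G: 224 + 0.6×(128−224) = 224 − 57.6 = 166.4 → 166
  B: 84 + 0.6×(128−84) = 84 + 26.4 = 110.4 → 110
  → #4fa66e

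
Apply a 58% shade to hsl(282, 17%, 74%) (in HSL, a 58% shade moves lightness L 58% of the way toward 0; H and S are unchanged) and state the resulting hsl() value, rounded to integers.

hsl(282, 17%, 31%)

L moves 58% from 74 toward 0: 74 − 42.92 = 31.08 → 31.
H and S are unchanged.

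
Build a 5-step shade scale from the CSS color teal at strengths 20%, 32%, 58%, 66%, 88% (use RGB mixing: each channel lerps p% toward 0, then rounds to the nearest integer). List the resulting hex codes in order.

#006666, #005757, #003636, #002c2c, #000f0f

CSS teal is rgb(0, 128, 128).
20%: (0→0, 128 − 25.6 = 102.4→102, 128 − 25.6 = 102.4→102) → #006666
32%: (0→0, 128 − 40.96 = 87.04→87, 128 − 40.96 = 87.04→87) → #005757
58%: (0→0, 128 − 74.24 = 53.76→54, 128 − 74.24 = 53.76→54) → #003636
66%: (0→0, 128 − 84.48 = 43.52→44, 128 − 84.48 = 43.52→44) → #002c2c
88%: (0→0, 128 − 112.64 = 15.36→15, 128 − 112.64 = 15.36→15) → #000f0f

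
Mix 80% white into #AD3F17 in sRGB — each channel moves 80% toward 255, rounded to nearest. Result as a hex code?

#AD3F17 is rgb(173, 63, 23).
An 80% tint moves each channel 80% toward 255:
  R: 173 + 65.6 = 238.6 → 239
  G: 63 + 0.8×(255−63) = 63 + 153.6 = 216.6 → 217
  B: 23 + 185.6 = 208.6 → 209
rgb(239, 217, 209) = #EFD9D1.

#EFD9D1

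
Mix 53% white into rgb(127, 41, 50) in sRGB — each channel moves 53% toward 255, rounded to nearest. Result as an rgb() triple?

rgb(195, 154, 159)

A 53% tint moves each channel 53% toward 255:
  R: 127 + 0.53×(255−127) = 127 + 67.84 = 194.84 → 195
  G: 41 + 113.42 = 154.42 → 154
  B: 50 + 108.65 = 158.65 → 159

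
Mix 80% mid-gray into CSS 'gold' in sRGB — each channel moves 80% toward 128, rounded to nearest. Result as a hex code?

CSS gold is rgb(255, 215, 0).
An 80% tone moves each channel 80% toward 128:
  R: 255 + 0.8×(128−255) = 255 − 101.6 = 153.4 → 153
  G: 215 − 69.6 = 145.4 → 145
  B: 0 + 0.8×(128−0) = 0 + 102.4 = 102.4 → 102
rgb(153, 145, 102) = #999166.

#999166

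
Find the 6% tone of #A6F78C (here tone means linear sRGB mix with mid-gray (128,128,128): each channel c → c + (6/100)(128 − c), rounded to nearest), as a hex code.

#A6F78C is rgb(166, 247, 140).
A 6% tone moves each channel 6% toward 128:
  R: 166 − 2.28 = 163.72 → 164
  G: 247 − 7.14 = 239.86 → 240
  B: 140 − 0.72 = 139.28 → 139
rgb(164, 240, 139) = #A4F08B.

#A4F08B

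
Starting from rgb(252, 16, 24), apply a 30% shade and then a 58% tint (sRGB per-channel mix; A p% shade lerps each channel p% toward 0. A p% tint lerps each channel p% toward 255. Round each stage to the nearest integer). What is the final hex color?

#de999b

Lerp each channel 30% toward 0:
  R: 252 − 75.6 = 176.4 → 176
  G: 16 − 4.8 = 11.2 → 11
  B: 24 − 7.2 = 16.8 → 17
After the shade: rgb(176, 11, 17) = #b00b11.
Lerp each channel 58% toward 255:
  R: 176 + 0.58×(255−176) = 176 + 45.82 = 221.82 → 222
  G: 11 + 141.52 = 152.52 → 153
  B: 17 + 138.04 = 155.04 → 155
rgb(222, 153, 155) = #de999b.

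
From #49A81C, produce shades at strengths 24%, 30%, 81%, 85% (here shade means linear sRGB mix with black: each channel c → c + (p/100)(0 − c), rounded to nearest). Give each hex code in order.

#49A81C is rgb(73, 168, 28).
24%: (73 − 17.52 = 55.48→55, 168 − 40.32 = 127.68→128, 28 − 6.72 = 21.28→21) → #378015
30%: (73 − 21.9 = 51.1→51, 168 − 50.4 = 117.6→118, 28 − 8.4 = 19.6→20) → #337614
81%: (73 − 59.13 = 13.87→14, 168 − 136.08 = 31.92→32, 28 − 22.68 = 5.32→5) → #0E2005
85%: (73 − 62.05 = 10.95→11, 168 − 142.8 = 25.2→25, 28 − 23.8 = 4.2→4) → #0B1904

#378015, #337614, #0E2005, #0B1904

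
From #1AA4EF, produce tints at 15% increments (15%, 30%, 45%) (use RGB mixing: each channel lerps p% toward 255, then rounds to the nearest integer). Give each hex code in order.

#1AA4EF is rgb(26, 164, 239).
15%: (26 + 34.35 = 60.35→60, 164 + 13.65 = 177.65→178, 239 + 2.4 = 241.4→241) → #3CB2F1
30%: (26 + 68.7 = 94.7→95, 164 + 27.3 = 191.3→191, 239 + 4.8 = 243.8→244) → #5FBFF4
45%: (26 + 103.05 = 129.05→129, 164 + 40.95 = 204.95→205, 239 + 7.2 = 246.2→246) → #81CDF6

#3CB2F1, #5FBFF4, #81CDF6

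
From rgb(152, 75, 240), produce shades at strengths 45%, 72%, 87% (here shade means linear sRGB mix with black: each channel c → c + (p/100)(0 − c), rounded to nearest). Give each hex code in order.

45%: (152 − 68.4 = 83.6→84, 75 − 33.75 = 41.25→41, 240 − 108 = 132→132) → #542984
72%: (152 − 109.44 = 42.56→43, 75 − 54 = 21→21, 240 − 172.8 = 67.2→67) → #2B1543
87%: (152 − 132.24 = 19.76→20, 75 − 65.25 = 9.75→10, 240 − 208.8 = 31.2→31) → #140A1F

#542984, #2B1543, #140A1F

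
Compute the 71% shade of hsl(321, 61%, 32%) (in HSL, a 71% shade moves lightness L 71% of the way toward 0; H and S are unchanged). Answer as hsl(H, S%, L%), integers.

L moves 71% from 32 toward 0: 32 − 22.72 = 9.28 → 9.
H and S are unchanged.

hsl(321, 61%, 9%)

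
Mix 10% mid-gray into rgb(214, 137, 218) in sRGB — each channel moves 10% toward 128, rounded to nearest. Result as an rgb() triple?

Per channel, c → c + 0.1(128 − c):
  R: 214 + 0.1×(128−214) = 214 − 8.6 = 205.4 → 205
  G: 137 + 0.1×(128−137) = 137 − 0.9 = 136.1 → 136
  B: 218 − 9 = 209 → 209

rgb(205, 136, 209)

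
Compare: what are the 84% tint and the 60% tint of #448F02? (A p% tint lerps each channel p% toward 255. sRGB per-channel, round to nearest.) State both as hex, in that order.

#448F02 is rgb(68, 143, 2).
84% tint:
  R: 68 + 157.08 = 225.08 → 225
  G: 143 + 0.84×(255−143) = 143 + 94.08 = 237.08 → 237
  B: 2 + 0.84×(255−2) = 2 + 212.52 = 214.52 → 215
  → #E1EDD7
60% tint:
  R: 68 + 112.2 = 180.2 → 180
  G: 143 + 0.6×(255−143) = 143 + 67.2 = 210.2 → 210
  B: 2 + 0.6×(255−2) = 2 + 151.8 = 153.8 → 154
  → #B4D29A

#E1EDD7, #B4D29A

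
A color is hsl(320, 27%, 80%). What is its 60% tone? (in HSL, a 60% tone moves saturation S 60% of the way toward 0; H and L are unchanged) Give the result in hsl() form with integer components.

hsl(320, 11%, 80%)

S moves 60% from 27 toward 0: 27 − 16.2 = 10.8 → 11.
H and L are unchanged.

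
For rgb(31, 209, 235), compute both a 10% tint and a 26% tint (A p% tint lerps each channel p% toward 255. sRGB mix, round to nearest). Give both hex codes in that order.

#35D6ED, #59DDF0

10% tint:
  R: 31 + 22.4 = 53.4 → 53
  G: 209 + 0.1×(255−209) = 209 + 4.6 = 213.6 → 214
  B: 235 + 0.1×(255−235) = 235 + 2 = 237 → 237
  → #35D6ED
26% tint:
  R: 31 + 0.26×(255−31) = 31 + 58.24 = 89.24 → 89
  G: 209 + 0.26×(255−209) = 209 + 11.96 = 220.96 → 221
  B: 235 + 0.26×(255−235) = 235 + 5.2 = 240.2 → 240
  → #59DDF0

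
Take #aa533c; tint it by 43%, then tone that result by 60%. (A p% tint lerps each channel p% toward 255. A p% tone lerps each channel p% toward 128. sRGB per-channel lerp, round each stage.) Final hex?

#a08c86

#aa533c is rgb(170, 83, 60).
Per channel, c → c + 0.43(255 − c):
  R: 170 + 0.43×(255−170) = 170 + 36.55 = 206.55 → 207
  G: 83 + 0.43×(255−83) = 83 + 73.96 = 156.96 → 157
  B: 60 + 0.43×(255−60) = 60 + 83.85 = 143.85 → 144
After the tint: rgb(207, 157, 144) = #cf9d90.
A 60% tone moves each channel 60% toward 128:
  R: 207 − 47.4 = 159.6 → 160
  G: 157 − 17.4 = 139.6 → 140
  B: 144 + 0.6×(128−144) = 144 − 9.6 = 134.4 → 134
rgb(160, 140, 134) = #a08c86.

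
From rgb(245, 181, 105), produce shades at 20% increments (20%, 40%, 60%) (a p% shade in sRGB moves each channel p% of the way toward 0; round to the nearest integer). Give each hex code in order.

20%: (245 − 49 = 196→196, 181 − 36.2 = 144.8→145, 105 − 21 = 84→84) → #C49154
40%: (245 − 98 = 147→147, 181 − 72.4 = 108.6→109, 105 − 42 = 63→63) → #936D3F
60%: (245 − 147 = 98→98, 181 − 108.6 = 72.4→72, 105 − 63 = 42→42) → #62482A

#C49154, #936D3F, #62482A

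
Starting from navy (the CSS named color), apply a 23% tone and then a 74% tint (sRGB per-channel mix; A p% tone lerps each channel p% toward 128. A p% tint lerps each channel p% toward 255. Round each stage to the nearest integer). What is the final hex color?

#C4C4DE

CSS navy is rgb(0, 0, 128).
Lerp each channel 23% toward 128:
  R: 0 + 0.23×(128−0) = 0 + 29.44 = 29.44 → 29
  G: 0 + 29.44 = 29.44 → 29
  B: 128 + 0.23×(128−128) = 128 + 0 = 128 → 128
After the tone: rgb(29, 29, 128) = #1D1D80.
Per channel, c → c + 0.74(255 − c):
  R: 29 + 0.74×(255−29) = 29 + 167.24 = 196.24 → 196
  G: 29 + 0.74×(255−29) = 29 + 167.24 = 196.24 → 196
  B: 128 + 0.74×(255−128) = 128 + 93.98 = 221.98 → 222
rgb(196, 196, 222) = #C4C4DE.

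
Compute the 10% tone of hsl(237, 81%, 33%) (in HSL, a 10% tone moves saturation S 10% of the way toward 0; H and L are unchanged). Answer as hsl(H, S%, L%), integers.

hsl(237, 73%, 33%)

S moves 10% from 81 toward 0: 81 − 8.1 = 72.9 → 73.
H and L are unchanged.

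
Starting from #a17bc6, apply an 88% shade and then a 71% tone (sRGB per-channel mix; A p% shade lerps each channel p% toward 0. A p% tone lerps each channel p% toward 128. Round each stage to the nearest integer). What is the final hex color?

#a17bc6 is rgb(161, 123, 198).
An 88% shade moves each channel 88% toward 0:
  R: 161 − 141.68 = 19.32 → 19
  G: 123 + 0.88×(0−123) = 123 − 108.24 = 14.76 → 15
  B: 198 + 0.88×(0−198) = 198 − 174.24 = 23.76 → 24
After the shade: rgb(19, 15, 24) = #130f18.
Lerp each channel 71% toward 128:
  R: 19 + 0.71×(128−19) = 19 + 77.39 = 96.39 → 96
  G: 15 + 80.23 = 95.23 → 95
  B: 24 + 73.84 = 97.84 → 98
rgb(96, 95, 98) = #605f62.

#605f62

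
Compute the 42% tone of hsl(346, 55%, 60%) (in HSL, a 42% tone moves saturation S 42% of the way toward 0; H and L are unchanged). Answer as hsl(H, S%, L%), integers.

hsl(346, 32%, 60%)

S moves 42% from 55 toward 0: 55 − 23.1 = 31.9 → 32.
H and L are unchanged.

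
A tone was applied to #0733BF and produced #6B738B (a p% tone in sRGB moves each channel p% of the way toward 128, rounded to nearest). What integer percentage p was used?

#0733BF is rgb(7, 51, 191); #6B738B is rgb(107, 115, 139).
On the R channel (widest range): 107 ≈ 7 + (p/100)(128 − 7), so p ≈ 100×(107 − 7)/(128 − 7) = 10000/121 = 82.64.
p = 83 reproduces all three channels after rounding.

83%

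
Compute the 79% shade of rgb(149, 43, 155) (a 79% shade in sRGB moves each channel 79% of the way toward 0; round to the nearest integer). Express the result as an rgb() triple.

Per channel, c → c + 0.79(0 − c):
  R: 149 + 0.79×(0−149) = 149 − 117.71 = 31.29 → 31
  G: 43 − 33.97 = 9.03 → 9
  B: 155 + 0.79×(0−155) = 155 − 122.45 = 32.55 → 33

rgb(31, 9, 33)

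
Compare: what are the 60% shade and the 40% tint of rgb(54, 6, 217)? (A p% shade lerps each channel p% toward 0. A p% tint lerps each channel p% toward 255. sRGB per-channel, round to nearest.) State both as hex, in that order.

60% shade:
  R: 54 + 0.6×(0−54) = 54 − 32.4 = 21.6 → 22
  G: 6 + 0.6×(0−6) = 6 − 3.6 = 2.4 → 2
  B: 217 + 0.6×(0−217) = 217 − 130.2 = 86.8 → 87
  → #160257
40% tint:
  R: 54 + 80.4 = 134.4 → 134
  G: 6 + 99.6 = 105.6 → 106
  B: 217 + 0.4×(255−217) = 217 + 15.2 = 232.2 → 232
  → #866ae8

#160257, #866ae8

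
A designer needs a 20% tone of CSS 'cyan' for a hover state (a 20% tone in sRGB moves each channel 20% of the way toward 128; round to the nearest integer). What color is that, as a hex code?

CSS cyan is rgb(0, 255, 255).
Lerp each channel 20% toward 128:
  R: 0 + 0.2×(128−0) = 0 + 25.6 = 25.6 → 26
  G: 255 − 25.4 = 229.6 → 230
  B: 255 + 0.2×(128−255) = 255 − 25.4 = 229.6 → 230
rgb(26, 230, 230) = #1AE6E6.

#1AE6E6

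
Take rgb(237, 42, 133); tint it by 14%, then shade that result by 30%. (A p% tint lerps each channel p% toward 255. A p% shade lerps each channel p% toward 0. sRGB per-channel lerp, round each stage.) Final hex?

A 14% tint moves each channel 14% toward 255:
  R: 237 + 0.14×(255−237) = 237 + 2.52 = 239.52 → 240
  G: 42 + 0.14×(255−42) = 42 + 29.82 = 71.82 → 72
  B: 133 + 17.08 = 150.08 → 150
After the tint: rgb(240, 72, 150) = #F04896.
A 30% shade moves each channel 30% toward 0:
  R: 240 − 72 = 168 → 168
  G: 72 + 0.3×(0−72) = 72 − 21.6 = 50.4 → 50
  B: 150 − 45 = 105 → 105
rgb(168, 50, 105) = #A83269.

#A83269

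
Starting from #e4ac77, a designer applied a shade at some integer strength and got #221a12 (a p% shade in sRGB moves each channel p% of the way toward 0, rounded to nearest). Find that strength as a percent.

85%

#e4ac77 is rgb(228, 172, 119); #221a12 is rgb(34, 26, 18).
On the R channel (widest range): 34 ≈ 228 + (p/100)(0 − 228), so p ≈ 100×(34 − 228)/(0 − 228) = -19400/-228 = 85.09.
p = 85 reproduces all three channels after rounding.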